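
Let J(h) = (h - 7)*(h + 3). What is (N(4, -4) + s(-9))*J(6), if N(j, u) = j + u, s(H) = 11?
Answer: -99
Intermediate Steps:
J(h) = (-7 + h)*(3 + h)
(N(4, -4) + s(-9))*J(6) = ((4 - 4) + 11)*(-21 + 6² - 4*6) = (0 + 11)*(-21 + 36 - 24) = 11*(-9) = -99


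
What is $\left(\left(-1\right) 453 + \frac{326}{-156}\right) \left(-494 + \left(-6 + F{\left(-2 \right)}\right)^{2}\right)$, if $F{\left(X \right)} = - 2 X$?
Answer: $\frac{8696765}{39} \approx 2.2299 \cdot 10^{5}$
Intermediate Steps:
$\left(\left(-1\right) 453 + \frac{326}{-156}\right) \left(-494 + \left(-6 + F{\left(-2 \right)}\right)^{2}\right) = \left(\left(-1\right) 453 + \frac{326}{-156}\right) \left(-494 + \left(-6 - -4\right)^{2}\right) = \left(-453 + 326 \left(- \frac{1}{156}\right)\right) \left(-494 + \left(-6 + 4\right)^{2}\right) = \left(-453 - \frac{163}{78}\right) \left(-494 + \left(-2\right)^{2}\right) = - \frac{35497 \left(-494 + 4\right)}{78} = \left(- \frac{35497}{78}\right) \left(-490\right) = \frac{8696765}{39}$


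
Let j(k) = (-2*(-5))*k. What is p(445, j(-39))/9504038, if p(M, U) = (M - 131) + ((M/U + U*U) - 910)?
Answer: 11817223/741314964 ≈ 0.015941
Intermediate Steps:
j(k) = 10*k
p(M, U) = -1041 + M + U² + M/U (p(M, U) = (-131 + M) + ((M/U + U²) - 910) = (-131 + M) + ((U² + M/U) - 910) = (-131 + M) + (-910 + U² + M/U) = -1041 + M + U² + M/U)
p(445, j(-39))/9504038 = (-1041 + 445 + (10*(-39))² + 445/((10*(-39))))/9504038 = (-1041 + 445 + (-390)² + 445/(-390))*(1/9504038) = (-1041 + 445 + 152100 + 445*(-1/390))*(1/9504038) = (-1041 + 445 + 152100 - 89/78)*(1/9504038) = (11817223/78)*(1/9504038) = 11817223/741314964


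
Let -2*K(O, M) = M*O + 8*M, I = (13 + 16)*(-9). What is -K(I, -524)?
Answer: 66286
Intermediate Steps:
I = -261 (I = 29*(-9) = -261)
K(O, M) = -4*M - M*O/2 (K(O, M) = -(M*O + 8*M)/2 = -(8*M + M*O)/2 = -4*M - M*O/2)
-K(I, -524) = -(-1)*(-524)*(8 - 261)/2 = -(-1)*(-524)*(-253)/2 = -1*(-66286) = 66286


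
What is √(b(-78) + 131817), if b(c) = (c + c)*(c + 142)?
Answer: 3*√13537 ≈ 349.05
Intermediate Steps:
b(c) = 2*c*(142 + c) (b(c) = (2*c)*(142 + c) = 2*c*(142 + c))
√(b(-78) + 131817) = √(2*(-78)*(142 - 78) + 131817) = √(2*(-78)*64 + 131817) = √(-9984 + 131817) = √121833 = 3*√13537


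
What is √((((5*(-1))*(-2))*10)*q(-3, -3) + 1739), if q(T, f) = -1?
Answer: √1639 ≈ 40.485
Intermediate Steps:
√((((5*(-1))*(-2))*10)*q(-3, -3) + 1739) = √((((5*(-1))*(-2))*10)*(-1) + 1739) = √((-5*(-2)*10)*(-1) + 1739) = √((10*10)*(-1) + 1739) = √(100*(-1) + 1739) = √(-100 + 1739) = √1639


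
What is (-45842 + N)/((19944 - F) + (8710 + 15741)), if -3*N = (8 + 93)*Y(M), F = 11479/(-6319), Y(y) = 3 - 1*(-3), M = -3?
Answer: -72738009/70135871 ≈ -1.0371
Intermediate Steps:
Y(y) = 6 (Y(y) = 3 + 3 = 6)
F = -11479/6319 (F = 11479*(-1/6319) = -11479/6319 ≈ -1.8166)
N = -202 (N = -(8 + 93)*6/3 = -101*6/3 = -1/3*606 = -202)
(-45842 + N)/((19944 - F) + (8710 + 15741)) = (-45842 - 202)/((19944 - 1*(-11479/6319)) + (8710 + 15741)) = -46044/((19944 + 11479/6319) + 24451) = -46044/(126037615/6319 + 24451) = -46044/280543484/6319 = -46044*6319/280543484 = -72738009/70135871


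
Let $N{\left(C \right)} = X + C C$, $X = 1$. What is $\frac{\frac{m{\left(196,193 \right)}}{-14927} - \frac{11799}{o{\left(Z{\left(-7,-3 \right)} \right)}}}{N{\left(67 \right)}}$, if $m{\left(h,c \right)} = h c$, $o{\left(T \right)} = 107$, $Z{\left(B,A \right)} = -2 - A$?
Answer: $- \frac{180171269}{7171378610} \approx -0.025124$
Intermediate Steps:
$N{\left(C \right)} = 1 + C^{2}$ ($N{\left(C \right)} = 1 + C C = 1 + C^{2}$)
$m{\left(h,c \right)} = c h$
$\frac{\frac{m{\left(196,193 \right)}}{-14927} - \frac{11799}{o{\left(Z{\left(-7,-3 \right)} \right)}}}{N{\left(67 \right)}} = \frac{\frac{193 \cdot 196}{-14927} - \frac{11799}{107}}{1 + 67^{2}} = \frac{37828 \left(- \frac{1}{14927}\right) - \frac{11799}{107}}{1 + 4489} = \frac{- \frac{37828}{14927} - \frac{11799}{107}}{4490} = \left(- \frac{180171269}{1597189}\right) \frac{1}{4490} = - \frac{180171269}{7171378610}$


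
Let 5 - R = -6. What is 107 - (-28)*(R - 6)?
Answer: 247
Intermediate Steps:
R = 11 (R = 5 - 1*(-6) = 5 + 6 = 11)
107 - (-28)*(R - 6) = 107 - (-28)*(11 - 6) = 107 - (-28)*5 = 107 - 7*(-20) = 107 + 140 = 247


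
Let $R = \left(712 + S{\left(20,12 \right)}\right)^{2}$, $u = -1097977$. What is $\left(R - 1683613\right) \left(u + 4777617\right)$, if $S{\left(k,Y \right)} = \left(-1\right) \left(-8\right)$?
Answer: $-4287564363320$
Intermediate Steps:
$S{\left(k,Y \right)} = 8$
$R = 518400$ ($R = \left(712 + 8\right)^{2} = 720^{2} = 518400$)
$\left(R - 1683613\right) \left(u + 4777617\right) = \left(518400 - 1683613\right) \left(-1097977 + 4777617\right) = \left(-1165213\right) 3679640 = -4287564363320$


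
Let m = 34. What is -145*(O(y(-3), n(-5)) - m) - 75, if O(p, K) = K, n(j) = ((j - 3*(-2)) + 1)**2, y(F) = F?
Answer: 4275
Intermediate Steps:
n(j) = (7 + j)**2 (n(j) = ((j + 6) + 1)**2 = ((6 + j) + 1)**2 = (7 + j)**2)
-145*(O(y(-3), n(-5)) - m) - 75 = -145*((7 - 5)**2 - 1*34) - 75 = -145*(2**2 - 34) - 75 = -145*(4 - 34) - 75 = -145*(-30) - 75 = 4350 - 75 = 4275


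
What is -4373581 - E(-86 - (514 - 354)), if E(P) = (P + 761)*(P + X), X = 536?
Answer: -4522931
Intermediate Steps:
E(P) = (536 + P)*(761 + P) (E(P) = (P + 761)*(P + 536) = (761 + P)*(536 + P) = (536 + P)*(761 + P))
-4373581 - E(-86 - (514 - 354)) = -4373581 - (407896 + (-86 - (514 - 354))**2 + 1297*(-86 - (514 - 354))) = -4373581 - (407896 + (-86 - 1*160)**2 + 1297*(-86 - 1*160)) = -4373581 - (407896 + (-86 - 160)**2 + 1297*(-86 - 160)) = -4373581 - (407896 + (-246)**2 + 1297*(-246)) = -4373581 - (407896 + 60516 - 319062) = -4373581 - 1*149350 = -4373581 - 149350 = -4522931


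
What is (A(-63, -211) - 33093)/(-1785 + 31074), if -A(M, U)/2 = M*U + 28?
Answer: -4595/2253 ≈ -2.0395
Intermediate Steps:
A(M, U) = -56 - 2*M*U (A(M, U) = -2*(M*U + 28) = -2*(28 + M*U) = -56 - 2*M*U)
(A(-63, -211) - 33093)/(-1785 + 31074) = ((-56 - 2*(-63)*(-211)) - 33093)/(-1785 + 31074) = ((-56 - 26586) - 33093)/29289 = (-26642 - 33093)*(1/29289) = -59735*1/29289 = -4595/2253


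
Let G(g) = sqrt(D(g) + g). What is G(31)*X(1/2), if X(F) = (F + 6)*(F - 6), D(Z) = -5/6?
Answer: -143*sqrt(1086)/24 ≈ -196.35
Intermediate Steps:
D(Z) = -5/6 (D(Z) = -5*1/6 = -5/6)
X(F) = (-6 + F)*(6 + F) (X(F) = (6 + F)*(-6 + F) = (-6 + F)*(6 + F))
G(g) = sqrt(-5/6 + g)
G(31)*X(1/2) = (sqrt(-30 + 36*31)/6)*(-36 + (1/2)**2) = (sqrt(-30 + 1116)/6)*(-36 + (1/2)**2) = (sqrt(1086)/6)*(-36 + 1/4) = (sqrt(1086)/6)*(-143/4) = -143*sqrt(1086)/24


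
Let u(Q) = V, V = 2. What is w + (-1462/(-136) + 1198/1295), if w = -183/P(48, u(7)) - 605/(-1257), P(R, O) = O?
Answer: -516626801/6511260 ≈ -79.344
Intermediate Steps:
u(Q) = 2
w = -228821/2514 (w = -183/2 - 605/(-1257) = -183*½ - 605*(-1/1257) = -183/2 + 605/1257 = -228821/2514 ≈ -91.019)
w + (-1462/(-136) + 1198/1295) = -228821/2514 + (-1462/(-136) + 1198/1295) = -228821/2514 + (-1462*(-1/136) + 1198*(1/1295)) = -228821/2514 + (43/4 + 1198/1295) = -228821/2514 + 60477/5180 = -516626801/6511260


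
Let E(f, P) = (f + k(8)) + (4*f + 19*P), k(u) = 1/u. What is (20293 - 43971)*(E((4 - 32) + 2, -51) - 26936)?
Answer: 2655239081/4 ≈ 6.6381e+8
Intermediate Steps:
E(f, P) = ⅛ + 5*f + 19*P (E(f, P) = (f + 1/8) + (4*f + 19*P) = (f + ⅛) + (4*f + 19*P) = (⅛ + f) + (4*f + 19*P) = ⅛ + 5*f + 19*P)
(20293 - 43971)*(E((4 - 32) + 2, -51) - 26936) = (20293 - 43971)*((⅛ + 5*((4 - 32) + 2) + 19*(-51)) - 26936) = -23678*((⅛ + 5*(-28 + 2) - 969) - 26936) = -23678*((⅛ + 5*(-26) - 969) - 26936) = -23678*((⅛ - 130 - 969) - 26936) = -23678*(-8791/8 - 26936) = -23678*(-224279/8) = 2655239081/4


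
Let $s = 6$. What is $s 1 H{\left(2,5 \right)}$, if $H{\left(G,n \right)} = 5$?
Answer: $30$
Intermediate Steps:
$s 1 H{\left(2,5 \right)} = 6 \cdot 1 \cdot 5 = 6 \cdot 5 = 30$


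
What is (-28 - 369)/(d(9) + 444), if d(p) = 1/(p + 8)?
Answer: -6749/7549 ≈ -0.89403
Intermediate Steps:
d(p) = 1/(8 + p)
(-28 - 369)/(d(9) + 444) = (-28 - 369)/(1/(8 + 9) + 444) = -397/(1/17 + 444) = -397/7549/17 = -397*17/7549 = -6749/7549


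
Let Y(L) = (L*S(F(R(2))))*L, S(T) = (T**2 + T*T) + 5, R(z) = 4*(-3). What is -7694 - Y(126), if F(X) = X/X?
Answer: -118826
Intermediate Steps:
R(z) = -12
F(X) = 1
S(T) = 5 + 2*T**2 (S(T) = (T**2 + T**2) + 5 = 2*T**2 + 5 = 5 + 2*T**2)
Y(L) = 7*L**2 (Y(L) = (L*(5 + 2*1**2))*L = (L*(5 + 2*1))*L = (L*(5 + 2))*L = (L*7)*L = (7*L)*L = 7*L**2)
-7694 - Y(126) = -7694 - 7*126**2 = -7694 - 7*15876 = -7694 - 1*111132 = -7694 - 111132 = -118826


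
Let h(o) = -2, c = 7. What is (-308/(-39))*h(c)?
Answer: -616/39 ≈ -15.795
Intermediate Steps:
(-308/(-39))*h(c) = -308/(-39)*(-2) = -308*(-1)/39*(-2) = -44*(-7/39)*(-2) = (308/39)*(-2) = -616/39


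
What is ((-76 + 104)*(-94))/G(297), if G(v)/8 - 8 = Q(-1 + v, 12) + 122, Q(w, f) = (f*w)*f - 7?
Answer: -329/42747 ≈ -0.0076964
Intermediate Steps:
Q(w, f) = -7 + w*f**2 (Q(w, f) = w*f**2 - 7 = -7 + w*f**2)
G(v) = -168 + 1152*v (G(v) = 64 + 8*((-7 + (-1 + v)*12**2) + 122) = 64 + 8*((-7 + (-1 + v)*144) + 122) = 64 + 8*((-7 + (-144 + 144*v)) + 122) = 64 + 8*((-151 + 144*v) + 122) = 64 + 8*(-29 + 144*v) = 64 + (-232 + 1152*v) = -168 + 1152*v)
((-76 + 104)*(-94))/G(297) = ((-76 + 104)*(-94))/(-168 + 1152*297) = (28*(-94))/(-168 + 342144) = -2632/341976 = -2632*1/341976 = -329/42747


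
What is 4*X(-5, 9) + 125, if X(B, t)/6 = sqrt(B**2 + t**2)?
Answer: 125 + 24*sqrt(106) ≈ 372.10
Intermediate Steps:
X(B, t) = 6*sqrt(B**2 + t**2)
4*X(-5, 9) + 125 = 4*(6*sqrt((-5)**2 + 9**2)) + 125 = 4*(6*sqrt(25 + 81)) + 125 = 4*(6*sqrt(106)) + 125 = 24*sqrt(106) + 125 = 125 + 24*sqrt(106)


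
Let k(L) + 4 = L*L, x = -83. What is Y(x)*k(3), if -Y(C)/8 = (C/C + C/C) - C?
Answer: -3400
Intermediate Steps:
k(L) = -4 + L² (k(L) = -4 + L*L = -4 + L²)
Y(C) = -16 + 8*C (Y(C) = -8*((C/C + C/C) - C) = -8*((1 + 1) - C) = -8*(2 - C) = -16 + 8*C)
Y(x)*k(3) = (-16 + 8*(-83))*(-4 + 3²) = (-16 - 664)*(-4 + 9) = -680*5 = -3400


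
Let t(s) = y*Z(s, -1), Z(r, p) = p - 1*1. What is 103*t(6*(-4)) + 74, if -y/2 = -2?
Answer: -750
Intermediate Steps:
Z(r, p) = -1 + p (Z(r, p) = p - 1 = -1 + p)
y = 4 (y = -2*(-2) = 4)
t(s) = -8 (t(s) = 4*(-1 - 1) = 4*(-2) = -8)
103*t(6*(-4)) + 74 = 103*(-8) + 74 = -824 + 74 = -750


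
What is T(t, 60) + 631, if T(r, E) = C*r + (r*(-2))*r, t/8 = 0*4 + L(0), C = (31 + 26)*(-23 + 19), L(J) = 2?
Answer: -3529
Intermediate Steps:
C = -228 (C = 57*(-4) = -228)
t = 16 (t = 8*(0*4 + 2) = 8*(0 + 2) = 8*2 = 16)
T(r, E) = -228*r - 2*r² (T(r, E) = -228*r + (r*(-2))*r = -228*r + (-2*r)*r = -228*r - 2*r²)
T(t, 60) + 631 = -2*16*(114 + 16) + 631 = -2*16*130 + 631 = -4160 + 631 = -3529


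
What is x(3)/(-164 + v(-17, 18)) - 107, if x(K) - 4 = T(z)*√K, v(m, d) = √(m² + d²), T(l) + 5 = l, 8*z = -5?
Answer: -2812937/26283 - 4*√613/26283 + 15*√1839/70088 + 615*√3/17522 ≈ -106.96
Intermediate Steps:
z = -5/8 (z = (⅛)*(-5) = -5/8 ≈ -0.62500)
T(l) = -5 + l
v(m, d) = √(d² + m²)
x(K) = 4 - 45*√K/8 (x(K) = 4 + (-5 - 5/8)*√K = 4 - 45*√K/8)
x(3)/(-164 + v(-17, 18)) - 107 = (4 - 45*√3/8)/(-164 + √(18² + (-17)²)) - 107 = (4 - 45*√3/8)/(-164 + √(324 + 289)) - 107 = (4 - 45*√3/8)/(-164 + √613) - 107 = -107 + (4 - 45*√3/8)/(-164 + √613)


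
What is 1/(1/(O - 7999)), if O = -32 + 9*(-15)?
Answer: -8166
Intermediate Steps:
O = -167 (O = -32 - 135 = -167)
1/(1/(O - 7999)) = 1/(1/(-167 - 7999)) = 1/(1/(-8166)) = 1/(-1/8166) = -8166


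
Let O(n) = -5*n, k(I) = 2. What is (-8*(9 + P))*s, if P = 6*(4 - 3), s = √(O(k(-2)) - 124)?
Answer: -120*I*√134 ≈ -1389.1*I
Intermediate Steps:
s = I*√134 (s = √(-5*2 - 124) = √(-10 - 124) = √(-134) = I*√134 ≈ 11.576*I)
P = 6 (P = 6*1 = 6)
(-8*(9 + P))*s = (-8*(9 + 6))*(I*√134) = (-8*15)*(I*√134) = -120*I*√134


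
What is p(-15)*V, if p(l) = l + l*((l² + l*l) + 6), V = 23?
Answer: -157665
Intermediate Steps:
p(l) = l + l*(6 + 2*l²) (p(l) = l + l*((l² + l²) + 6) = l + l*(2*l² + 6) = l + l*(6 + 2*l²))
p(-15)*V = -15*(7 + 2*(-15)²)*23 = -15*(7 + 2*225)*23 = -15*(7 + 450)*23 = -15*457*23 = -6855*23 = -157665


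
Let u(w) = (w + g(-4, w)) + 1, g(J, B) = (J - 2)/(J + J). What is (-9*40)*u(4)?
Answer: -2070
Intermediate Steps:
g(J, B) = (-2 + J)/(2*J) (g(J, B) = (-2 + J)/((2*J)) = (-2 + J)*(1/(2*J)) = (-2 + J)/(2*J))
u(w) = 7/4 + w (u(w) = (w + (½)*(-2 - 4)/(-4)) + 1 = (w + (½)*(-¼)*(-6)) + 1 = (w + ¾) + 1 = (¾ + w) + 1 = 7/4 + w)
(-9*40)*u(4) = (-9*40)*(7/4 + 4) = -360*23/4 = -2070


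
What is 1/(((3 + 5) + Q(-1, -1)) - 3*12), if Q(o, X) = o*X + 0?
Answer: -1/27 ≈ -0.037037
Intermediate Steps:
Q(o, X) = X*o (Q(o, X) = X*o + 0 = X*o)
1/(((3 + 5) + Q(-1, -1)) - 3*12) = 1/(((3 + 5) - 1*(-1)) - 3*12) = 1/((8 + 1) - 36) = 1/(9 - 36) = 1/(-27) = -1/27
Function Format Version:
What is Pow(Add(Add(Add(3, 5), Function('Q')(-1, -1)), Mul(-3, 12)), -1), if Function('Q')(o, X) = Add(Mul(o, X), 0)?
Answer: Rational(-1, 27) ≈ -0.037037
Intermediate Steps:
Function('Q')(o, X) = Mul(X, o) (Function('Q')(o, X) = Add(Mul(X, o), 0) = Mul(X, o))
Pow(Add(Add(Add(3, 5), Function('Q')(-1, -1)), Mul(-3, 12)), -1) = Pow(Add(Add(Add(3, 5), Mul(-1, -1)), Mul(-3, 12)), -1) = Pow(Add(Add(8, 1), -36), -1) = Pow(Add(9, -36), -1) = Pow(-27, -1) = Rational(-1, 27)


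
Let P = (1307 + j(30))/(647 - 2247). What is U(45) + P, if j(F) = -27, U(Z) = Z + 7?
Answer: 256/5 ≈ 51.200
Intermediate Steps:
U(Z) = 7 + Z
P = -4/5 (P = (1307 - 27)/(647 - 2247) = 1280/(-1600) = 1280*(-1/1600) = -4/5 ≈ -0.80000)
U(45) + P = (7 + 45) - 4/5 = 52 - 4/5 = 256/5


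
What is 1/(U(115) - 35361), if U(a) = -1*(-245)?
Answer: -1/35116 ≈ -2.8477e-5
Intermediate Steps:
U(a) = 245
1/(U(115) - 35361) = 1/(245 - 35361) = 1/(-35116) = -1/35116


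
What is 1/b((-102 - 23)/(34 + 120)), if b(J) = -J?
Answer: 154/125 ≈ 1.2320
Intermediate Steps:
1/b((-102 - 23)/(34 + 120)) = 1/(-(-102 - 23)/(34 + 120)) = 1/(-(-125)/154) = 1/(-1*(-125/154)) = 1/(125/154) = 154/125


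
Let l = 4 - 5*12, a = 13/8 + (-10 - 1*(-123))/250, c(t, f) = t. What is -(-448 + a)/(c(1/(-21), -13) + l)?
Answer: -9364383/1177000 ≈ -7.9561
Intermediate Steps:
a = 2077/1000 (a = 13*(1/8) + (-10 + 123)*(1/250) = 13/8 + 113*(1/250) = 13/8 + 113/250 = 2077/1000 ≈ 2.0770)
l = -56 (l = 4 - 60 = -56)
-(-448 + a)/(c(1/(-21), -13) + l) = -(-448 + 2077/1000)/(1/(-21) - 56) = -(-445923)/(1000*(-1/21 - 56)) = -(-445923)/(1000*(-1177/21)) = -(-445923)*(-21)/(1000*1177) = -1*9364383/1177000 = -9364383/1177000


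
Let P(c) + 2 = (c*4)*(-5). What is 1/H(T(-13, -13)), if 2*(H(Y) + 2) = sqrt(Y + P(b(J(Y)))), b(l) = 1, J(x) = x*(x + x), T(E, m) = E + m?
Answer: -1/8 - I*sqrt(3)/8 ≈ -0.125 - 0.21651*I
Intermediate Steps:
J(x) = 2*x**2 (J(x) = x*(2*x) = 2*x**2)
P(c) = -2 - 20*c (P(c) = -2 + (c*4)*(-5) = -2 + (4*c)*(-5) = -2 - 20*c)
H(Y) = -2 + sqrt(-22 + Y)/2 (H(Y) = -2 + sqrt(Y + (-2 - 20*1))/2 = -2 + sqrt(Y + (-2 - 20))/2 = -2 + sqrt(Y - 22)/2 = -2 + sqrt(-22 + Y)/2)
1/H(T(-13, -13)) = 1/(-2 + sqrt(-22 + (-13 - 13))/2) = 1/(-2 + sqrt(-22 - 26)/2) = 1/(-2 + sqrt(-48)/2) = 1/(-2 + (4*I*sqrt(3))/2) = 1/(-2 + 2*I*sqrt(3))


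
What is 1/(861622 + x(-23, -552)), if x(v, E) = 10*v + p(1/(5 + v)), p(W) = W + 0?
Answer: 18/15505055 ≈ 1.1609e-6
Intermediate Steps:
p(W) = W
x(v, E) = 1/(5 + v) + 10*v (x(v, E) = 10*v + 1/(5 + v) = 1/(5 + v) + 10*v)
1/(861622 + x(-23, -552)) = 1/(861622 + (1 + 10*(-23)*(5 - 23))/(5 - 23)) = 1/(861622 + (1 + 10*(-23)*(-18))/(-18)) = 1/(861622 - (1 + 4140)/18) = 1/(861622 - 1/18*4141) = 1/(861622 - 4141/18) = 1/(15505055/18) = 18/15505055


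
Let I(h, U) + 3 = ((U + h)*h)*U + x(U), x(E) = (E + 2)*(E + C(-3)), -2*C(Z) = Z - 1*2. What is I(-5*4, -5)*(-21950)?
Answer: 54776225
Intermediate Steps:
C(Z) = 1 - Z/2 (C(Z) = -(Z - 1*2)/2 = -(Z - 2)/2 = -(-2 + Z)/2 = 1 - Z/2)
x(E) = (2 + E)*(5/2 + E) (x(E) = (E + 2)*(E + (1 - 1/2*(-3))) = (2 + E)*(E + (1 + 3/2)) = (2 + E)*(E + 5/2) = (2 + E)*(5/2 + E))
I(h, U) = 2 + U**2 + 9*U/2 + U*h*(U + h) (I(h, U) = -3 + (((U + h)*h)*U + (5 + U**2 + 9*U/2)) = -3 + ((h*(U + h))*U + (5 + U**2 + 9*U/2)) = -3 + (U*h*(U + h) + (5 + U**2 + 9*U/2)) = -3 + (5 + U**2 + 9*U/2 + U*h*(U + h)) = 2 + U**2 + 9*U/2 + U*h*(U + h))
I(-5*4, -5)*(-21950) = (2 + (-5)**2 + (9/2)*(-5) - 5*(-5*4)**2 - 5*4*(-5)**2)*(-21950) = (2 + 25 - 45/2 - 5*(-20)**2 - 20*25)*(-21950) = (2 + 25 - 45/2 - 5*400 - 500)*(-21950) = (2 + 25 - 45/2 - 2000 - 500)*(-21950) = -4991/2*(-21950) = 54776225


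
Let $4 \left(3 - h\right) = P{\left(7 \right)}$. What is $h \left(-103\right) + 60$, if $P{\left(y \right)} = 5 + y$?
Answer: $60$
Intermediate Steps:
$h = 0$ ($h = 3 - \frac{5 + 7}{4} = 3 - 3 = 0$)
$h \left(-103\right) + 60 = 0 \left(-103\right) + 60 = 0 + 60 = 60$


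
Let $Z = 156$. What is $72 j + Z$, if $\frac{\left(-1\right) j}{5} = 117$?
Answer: $-41964$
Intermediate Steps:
$j = -585$ ($j = \left(-5\right) 117 = -585$)
$72 j + Z = 72 \left(-585\right) + 156 = -42120 + 156 = -41964$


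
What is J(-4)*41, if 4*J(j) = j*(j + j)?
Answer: 328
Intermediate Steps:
J(j) = j²/2 (J(j) = (j*(j + j))/4 = (j*(2*j))/4 = (2*j²)/4 = j²/2)
J(-4)*41 = ((½)*(-4)²)*41 = ((½)*16)*41 = 8*41 = 328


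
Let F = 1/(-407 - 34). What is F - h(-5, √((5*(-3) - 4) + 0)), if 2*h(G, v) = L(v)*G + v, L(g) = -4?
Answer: -4411/441 - I*√19/2 ≈ -10.002 - 2.1795*I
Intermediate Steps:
h(G, v) = v/2 - 2*G (h(G, v) = (-4*G + v)/2 = (v - 4*G)/2 = v/2 - 2*G)
F = -1/441 (F = 1/(-441) = -1/441 ≈ -0.0022676)
F - h(-5, √((5*(-3) - 4) + 0)) = -1/441 - (√((5*(-3) - 4) + 0)/2 - 2*(-5)) = -1/441 - (√((-15 - 4) + 0)/2 + 10) = -1/441 - (√(-19 + 0)/2 + 10) = -1/441 - (√(-19)/2 + 10) = -1/441 - ((I*√19)/2 + 10) = -1/441 - (I*√19/2 + 10) = -1/441 - (10 + I*√19/2) = -1/441 + (-10 - I*√19/2) = -4411/441 - I*√19/2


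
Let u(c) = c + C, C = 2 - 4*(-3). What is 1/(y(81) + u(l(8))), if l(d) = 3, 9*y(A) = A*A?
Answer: 1/746 ≈ 0.0013405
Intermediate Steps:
y(A) = A²/9 (y(A) = (A*A)/9 = A²/9)
C = 14 (C = 2 + 12 = 14)
u(c) = 14 + c (u(c) = c + 14 = 14 + c)
1/(y(81) + u(l(8))) = 1/((⅑)*81² + (14 + 3)) = 1/((⅑)*6561 + 17) = 1/(729 + 17) = 1/746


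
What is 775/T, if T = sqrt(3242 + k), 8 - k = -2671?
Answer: 25*sqrt(5921)/191 ≈ 10.072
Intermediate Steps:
k = 2679 (k = 8 - 1*(-2671) = 8 + 2671 = 2679)
T = sqrt(5921) (T = sqrt(3242 + 2679) = sqrt(5921) ≈ 76.948)
775/T = 775/(sqrt(5921)) = 775*(sqrt(5921)/5921) = 25*sqrt(5921)/191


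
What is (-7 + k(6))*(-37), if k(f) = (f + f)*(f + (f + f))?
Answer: -7733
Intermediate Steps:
k(f) = 6*f² (k(f) = (2*f)*(f + 2*f) = (2*f)*(3*f) = 6*f²)
(-7 + k(6))*(-37) = (-7 + 6*6²)*(-37) = (-7 + 6*36)*(-37) = (-7 + 216)*(-37) = 209*(-37) = -7733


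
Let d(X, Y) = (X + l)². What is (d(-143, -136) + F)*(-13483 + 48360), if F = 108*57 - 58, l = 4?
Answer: 886538463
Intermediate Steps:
d(X, Y) = (4 + X)² (d(X, Y) = (X + 4)² = (4 + X)²)
F = 6098 (F = 6156 - 58 = 6098)
(d(-143, -136) + F)*(-13483 + 48360) = ((4 - 143)² + 6098)*(-13483 + 48360) = ((-139)² + 6098)*34877 = (19321 + 6098)*34877 = 25419*34877 = 886538463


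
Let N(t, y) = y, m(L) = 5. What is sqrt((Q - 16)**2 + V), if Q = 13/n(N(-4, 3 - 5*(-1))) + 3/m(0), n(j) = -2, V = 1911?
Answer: sqrt(239061)/10 ≈ 48.894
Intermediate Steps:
Q = -59/10 (Q = 13/(-2) + 3/5 = 13*(-1/2) + 3*(1/5) = -13/2 + 3/5 = -59/10 ≈ -5.9000)
sqrt((Q - 16)**2 + V) = sqrt((-59/10 - 16)**2 + 1911) = sqrt((-219/10)**2 + 1911) = sqrt(47961/100 + 1911) = sqrt(239061/100) = sqrt(239061)/10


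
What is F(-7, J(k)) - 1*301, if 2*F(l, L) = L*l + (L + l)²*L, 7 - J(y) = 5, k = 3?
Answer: -283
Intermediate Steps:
J(y) = 2 (J(y) = 7 - 1*5 = 7 - 5 = 2)
F(l, L) = L*l/2 + L*(L + l)²/2 (F(l, L) = (L*l + (L + l)²*L)/2 = (L*l + L*(L + l)²)/2 = L*l/2 + L*(L + l)²/2)
F(-7, J(k)) - 1*301 = (½)*2*(-7 + (2 - 7)²) - 1*301 = (½)*2*(-7 + (-5)²) - 301 = (½)*2*(-7 + 25) - 301 = (½)*2*18 - 301 = 18 - 301 = -283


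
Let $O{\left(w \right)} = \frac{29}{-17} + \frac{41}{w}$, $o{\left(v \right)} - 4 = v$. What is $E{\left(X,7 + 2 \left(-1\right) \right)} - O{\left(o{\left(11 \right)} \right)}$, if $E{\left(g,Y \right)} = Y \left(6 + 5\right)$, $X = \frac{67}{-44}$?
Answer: $\frac{13763}{255} \approx 53.973$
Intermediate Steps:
$o{\left(v \right)} = 4 + v$
$X = - \frac{67}{44}$ ($X = 67 \left(- \frac{1}{44}\right) = - \frac{67}{44} \approx -1.5227$)
$O{\left(w \right)} = - \frac{29}{17} + \frac{41}{w}$ ($O{\left(w \right)} = 29 \left(- \frac{1}{17}\right) + \frac{41}{w} = - \frac{29}{17} + \frac{41}{w}$)
$E{\left(g,Y \right)} = 11 Y$ ($E{\left(g,Y \right)} = Y 11 = 11 Y$)
$E{\left(X,7 + 2 \left(-1\right) \right)} - O{\left(o{\left(11 \right)} \right)} = 11 \left(7 + 2 \left(-1\right)\right) - \left(- \frac{29}{17} + \frac{41}{4 + 11}\right) = 11 \left(7 - 2\right) - \left(- \frac{29}{17} + \frac{41}{15}\right) = 11 \cdot 5 - \left(- \frac{29}{17} + 41 \cdot \frac{1}{15}\right) = 55 - \left(- \frac{29}{17} + \frac{41}{15}\right) = 55 - \frac{262}{255} = \frac{13763}{255}$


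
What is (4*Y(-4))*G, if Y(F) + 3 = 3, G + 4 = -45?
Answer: 0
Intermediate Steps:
G = -49 (G = -4 - 45 = -49)
Y(F) = 0 (Y(F) = -3 + 3 = 0)
(4*Y(-4))*G = (4*0)*(-49) = 0*(-49) = 0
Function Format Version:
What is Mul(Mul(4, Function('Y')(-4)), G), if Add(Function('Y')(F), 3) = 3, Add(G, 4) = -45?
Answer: 0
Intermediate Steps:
G = -49 (G = Add(-4, -45) = -49)
Function('Y')(F) = 0 (Function('Y')(F) = Add(-3, 3) = 0)
Mul(Mul(4, Function('Y')(-4)), G) = Mul(Mul(4, 0), -49) = Mul(0, -49) = 0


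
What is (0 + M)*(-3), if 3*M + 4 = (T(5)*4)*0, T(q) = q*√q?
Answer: 4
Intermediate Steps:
T(q) = q^(3/2)
M = -4/3 (M = -4/3 + ((5^(3/2)*4)*0)/3 = -4/3 + (((5*√5)*4)*0)/3 = -4/3 + ((20*√5)*0)/3 = -4/3 + (⅓)*0 = -4/3 + 0 = -4/3 ≈ -1.3333)
(0 + M)*(-3) = (0 - 4/3)*(-3) = -4/3*(-3) = 4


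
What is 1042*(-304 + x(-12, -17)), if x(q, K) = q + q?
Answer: -341776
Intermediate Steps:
x(q, K) = 2*q
1042*(-304 + x(-12, -17)) = 1042*(-304 + 2*(-12)) = 1042*(-304 - 24) = 1042*(-328) = -341776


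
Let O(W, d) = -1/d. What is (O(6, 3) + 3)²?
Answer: 64/9 ≈ 7.1111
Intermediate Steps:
(O(6, 3) + 3)² = (-1/3 + 3)² = (-1*⅓ + 3)² = (-⅓ + 3)² = (8/3)² = 64/9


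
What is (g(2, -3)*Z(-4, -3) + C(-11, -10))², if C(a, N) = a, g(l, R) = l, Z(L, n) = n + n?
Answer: 529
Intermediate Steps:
Z(L, n) = 2*n
(g(2, -3)*Z(-4, -3) + C(-11, -10))² = (2*(2*(-3)) - 11)² = (2*(-6) - 11)² = (-12 - 11)² = (-23)² = 529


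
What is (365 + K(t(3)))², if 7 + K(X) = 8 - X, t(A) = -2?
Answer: 135424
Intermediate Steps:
K(X) = 1 - X (K(X) = -7 + (8 - X) = 1 - X)
(365 + K(t(3)))² = (365 + (1 - 1*(-2)))² = (365 + (1 + 2))² = (365 + 3)² = 368² = 135424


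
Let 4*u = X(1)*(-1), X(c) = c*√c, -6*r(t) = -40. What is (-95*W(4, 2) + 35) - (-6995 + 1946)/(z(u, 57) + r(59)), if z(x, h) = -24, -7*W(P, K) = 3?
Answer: -78469/364 ≈ -215.57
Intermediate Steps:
W(P, K) = -3/7 (W(P, K) = -⅐*3 = -3/7)
r(t) = 20/3 (r(t) = -⅙*(-40) = 20/3)
X(c) = c^(3/2)
u = -¼ (u = (1^(3/2)*(-1))/4 = (1*(-1))/4 = (¼)*(-1) = -¼ ≈ -0.25000)
(-95*W(4, 2) + 35) - (-6995 + 1946)/(z(u, 57) + r(59)) = (-95*(-3/7) + 35) - (-6995 + 1946)/(-24 + 20/3) = (285/7 + 35) - (-5049)/(-52/3) = 530/7 - (-5049)*(-3)/52 = 530/7 - 1*15147/52 = 530/7 - 15147/52 = -78469/364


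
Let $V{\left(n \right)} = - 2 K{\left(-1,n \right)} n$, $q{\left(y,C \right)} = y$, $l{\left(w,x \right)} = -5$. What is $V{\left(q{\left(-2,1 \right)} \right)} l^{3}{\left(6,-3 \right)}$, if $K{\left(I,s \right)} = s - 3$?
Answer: $2500$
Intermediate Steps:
$K{\left(I,s \right)} = -3 + s$
$V{\left(n \right)} = n \left(6 - 2 n\right)$ ($V{\left(n \right)} = - 2 \left(-3 + n\right) n = \left(6 - 2 n\right) n = n \left(6 - 2 n\right)$)
$V{\left(q{\left(-2,1 \right)} \right)} l^{3}{\left(6,-3 \right)} = 2 \left(-2\right) \left(3 - -2\right) \left(-5\right)^{3} = 2 \left(-2\right) \left(3 + 2\right) \left(-125\right) = 2 \left(-2\right) 5 \left(-125\right) = \left(-20\right) \left(-125\right) = 2500$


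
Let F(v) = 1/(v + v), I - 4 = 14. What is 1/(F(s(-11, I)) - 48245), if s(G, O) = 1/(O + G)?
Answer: -2/96483 ≈ -2.0729e-5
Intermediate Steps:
I = 18 (I = 4 + 14 = 18)
s(G, O) = 1/(G + O)
F(v) = 1/(2*v)
1/(F(s(-11, I)) - 48245) = 1/(1/(2*(1/(-11 + 18))) - 48245) = 1/(1/(2*(1/7)) - 48245) = 1/(1/(2*(⅐)) - 48245) = 1/((½)*7 - 48245) = 1/(7/2 - 48245) = 1/(-96483/2) = -2/96483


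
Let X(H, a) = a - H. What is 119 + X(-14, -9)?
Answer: 124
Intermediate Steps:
119 + X(-14, -9) = 119 + (-9 - 1*(-14)) = 119 + (-9 + 14) = 119 + 5 = 124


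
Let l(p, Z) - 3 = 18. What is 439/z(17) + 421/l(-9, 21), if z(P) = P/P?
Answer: 9640/21 ≈ 459.05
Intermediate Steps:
l(p, Z) = 21 (l(p, Z) = 3 + 18 = 21)
z(P) = 1
439/z(17) + 421/l(-9, 21) = 439/1 + 421/21 = 439*1 + 421*(1/21) = 439 + 421/21 = 9640/21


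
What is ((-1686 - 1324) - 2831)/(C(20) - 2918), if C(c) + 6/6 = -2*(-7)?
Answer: 5841/2905 ≈ 2.0107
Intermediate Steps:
C(c) = 13 (C(c) = -1 - 2*(-7) = -1 + 14 = 13)
((-1686 - 1324) - 2831)/(C(20) - 2918) = ((-1686 - 1324) - 2831)/(13 - 2918) = (-3010 - 2831)/(-2905) = -5841*(-1/2905) = 5841/2905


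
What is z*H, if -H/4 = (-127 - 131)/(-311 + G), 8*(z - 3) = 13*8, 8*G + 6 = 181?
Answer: -44032/771 ≈ -57.110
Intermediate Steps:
G = 175/8 (G = -¾ + (⅛)*181 = -¾ + 181/8 = 175/8 ≈ 21.875)
z = 16 (z = 3 + (13*8)/8 = 3 + (⅛)*104 = 3 + 13 = 16)
H = -2752/771 (H = -4*(-127 - 131)/(-311 + 175/8) = -(-1032)/(-2313/8) = -(-1032)*(-8)/2313 = -4*688/771 = -2752/771 ≈ -3.5694)
z*H = 16*(-2752/771) = -44032/771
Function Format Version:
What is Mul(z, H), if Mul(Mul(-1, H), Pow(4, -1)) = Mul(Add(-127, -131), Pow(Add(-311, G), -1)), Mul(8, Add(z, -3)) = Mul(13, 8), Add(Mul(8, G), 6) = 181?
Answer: Rational(-44032, 771) ≈ -57.110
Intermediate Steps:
G = Rational(175, 8) (G = Add(Rational(-3, 4), Mul(Rational(1, 8), 181)) = Add(Rational(-3, 4), Rational(181, 8)) = Rational(175, 8) ≈ 21.875)
z = 16 (z = Add(3, Mul(Rational(1, 8), Mul(13, 8))) = Add(3, Mul(Rational(1, 8), 104)) = Add(3, 13) = 16)
H = Rational(-2752, 771) (H = Mul(-4, Mul(Add(-127, -131), Pow(Add(-311, Rational(175, 8)), -1))) = Mul(-4, Mul(-258, Pow(Rational(-2313, 8), -1))) = Mul(-4, Mul(-258, Rational(-8, 2313))) = Mul(-4, Rational(688, 771)) = Rational(-2752, 771) ≈ -3.5694)
Mul(z, H) = Mul(16, Rational(-2752, 771)) = Rational(-44032, 771)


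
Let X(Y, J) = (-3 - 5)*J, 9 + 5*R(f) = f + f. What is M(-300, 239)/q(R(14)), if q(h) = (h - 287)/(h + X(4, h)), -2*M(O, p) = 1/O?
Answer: 133/849600 ≈ 0.00015654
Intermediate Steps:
R(f) = -9/5 + 2*f/5 (R(f) = -9/5 + (f + f)/5 = -9/5 + (2*f)/5 = -9/5 + 2*f/5)
X(Y, J) = -8*J
M(O, p) = -1/(2*O)
q(h) = -(-287 + h)/(7*h) (q(h) = (h - 287)/(h - 8*h) = (-287 + h)/((-7*h)) = (-287 + h)*(-1/(7*h)) = -(-287 + h)/(7*h))
M(-300, 239)/q(R(14)) = (-½/(-300))/(((287 - (-9/5 + (⅖)*14))/(7*(-9/5 + (⅖)*14)))) = (-½*(-1/300))/(((287 - (-9/5 + 28/5))/(7*(-9/5 + 28/5)))) = 1/(600*(((287 - 1*19/5)/(7*(19/5))))) = 1/(600*(((⅐)*(5/19)*(287 - 19/5)))) = 1/(600*(((⅐)*(5/19)*(1416/5)))) = 1/(600*(1416/133)) = (1/600)*(133/1416) = 133/849600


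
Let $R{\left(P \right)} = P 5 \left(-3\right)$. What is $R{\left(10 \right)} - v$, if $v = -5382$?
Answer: $5232$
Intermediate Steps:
$R{\left(P \right)} = - 15 P$ ($R{\left(P \right)} = 5 P \left(-3\right) = - 15 P$)
$R{\left(10 \right)} - v = \left(-15\right) 10 - -5382 = -150 + 5382 = 5232$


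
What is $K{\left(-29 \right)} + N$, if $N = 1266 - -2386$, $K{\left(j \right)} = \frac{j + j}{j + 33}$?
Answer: $\frac{7275}{2} \approx 3637.5$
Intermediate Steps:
$K{\left(j \right)} = \frac{2 j}{33 + j}$
$N = 3652$ ($N = 1266 + 2386 = 3652$)
$K{\left(-29 \right)} + N = 2 \left(-29\right) \frac{1}{33 - 29} + 3652 = 2 \left(-29\right) \frac{1}{4} + 3652 = - \frac{29}{2} + 3652 = \frac{7275}{2}$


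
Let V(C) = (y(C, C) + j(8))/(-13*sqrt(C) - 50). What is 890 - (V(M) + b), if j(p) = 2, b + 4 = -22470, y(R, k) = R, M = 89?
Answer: 293003374/12541 + 1183*sqrt(89)/12541 ≈ 23365.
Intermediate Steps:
b = -22474 (b = -4 - 22470 = -22474)
V(C) = (2 + C)/(-50 - 13*sqrt(C)) (V(C) = (C + 2)/(-13*sqrt(C) - 50) = (2 + C)/(-50 - 13*sqrt(C)))
890 - (V(M) + b) = 890 - ((-2 - 1*89)/(50 + 13*sqrt(89)) - 22474) = 890 - ((-2 - 89)/(50 + 13*sqrt(89)) - 22474) = 890 - (-91/(50 + 13*sqrt(89)) - 22474) = 890 - (-22474 - 91/(50 + 13*sqrt(89))) = 890 + (22474 + 91/(50 + 13*sqrt(89))) = 23364 + 91/(50 + 13*sqrt(89))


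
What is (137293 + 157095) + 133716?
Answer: 428104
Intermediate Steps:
(137293 + 157095) + 133716 = 294388 + 133716 = 428104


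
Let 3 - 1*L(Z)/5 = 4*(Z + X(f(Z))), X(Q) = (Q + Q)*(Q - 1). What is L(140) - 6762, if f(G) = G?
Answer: -787947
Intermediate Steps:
X(Q) = 2*Q*(-1 + Q) (X(Q) = (2*Q)*(-1 + Q) = 2*Q*(-1 + Q))
L(Z) = 15 - 20*Z - 40*Z*(-1 + Z) (L(Z) = 15 - 20*(Z + 2*Z*(-1 + Z)) = 15 - 5*(4*Z + 8*Z*(-1 + Z)) = 15 + (-20*Z - 40*Z*(-1 + Z)) = 15 - 20*Z - 40*Z*(-1 + Z))
L(140) - 6762 = (15 - 40*140² + 20*140) - 6762 = (15 - 40*19600 + 2800) - 6762 = (15 - 784000 + 2800) - 6762 = -781185 - 6762 = -787947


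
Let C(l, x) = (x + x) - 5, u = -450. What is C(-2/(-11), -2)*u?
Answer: 4050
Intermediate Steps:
C(l, x) = -5 + 2*x (C(l, x) = 2*x - 5 = -5 + 2*x)
C(-2/(-11), -2)*u = (-5 + 2*(-2))*(-450) = (-5 - 4)*(-450) = -9*(-450) = 4050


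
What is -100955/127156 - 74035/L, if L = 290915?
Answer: -93453779/89136356 ≈ -1.0484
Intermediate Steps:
-100955/127156 - 74035/L = -100955/127156 - 74035/290915 = -100955*1/127156 - 74035*1/290915 = -100955/127156 - 14807/58183 = -93453779/89136356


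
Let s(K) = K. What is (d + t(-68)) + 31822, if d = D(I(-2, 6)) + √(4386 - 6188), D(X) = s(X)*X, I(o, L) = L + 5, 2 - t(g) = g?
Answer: 32013 + I*√1802 ≈ 32013.0 + 42.45*I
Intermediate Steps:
t(g) = 2 - g
I(o, L) = 5 + L
D(X) = X² (D(X) = X*X = X²)
d = 121 + I*√1802 (d = (5 + 6)² + √(4386 - 6188) = 11² + √(-1802) = 121 + I*√1802 ≈ 121.0 + 42.45*I)
(d + t(-68)) + 31822 = ((121 + I*√1802) + (2 - 1*(-68))) + 31822 = ((121 + I*√1802) + (2 + 68)) + 31822 = ((121 + I*√1802) + 70) + 31822 = (191 + I*√1802) + 31822 = 32013 + I*√1802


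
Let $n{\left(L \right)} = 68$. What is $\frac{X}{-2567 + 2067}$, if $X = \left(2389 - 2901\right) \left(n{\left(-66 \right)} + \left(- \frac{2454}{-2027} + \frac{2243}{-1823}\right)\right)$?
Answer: $\frac{32153869952}{461902625} \approx 69.612$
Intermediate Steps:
$X = - \frac{128615479808}{3695221}$ ($X = \left(2389 - 2901\right) \left(68 + \left(- \frac{2454}{-2027} + \frac{2243}{-1823}\right)\right) = - 512 \left(68 + \left(\left(-2454\right) \left(- \frac{1}{2027}\right) + 2243 \left(- \frac{1}{1823}\right)\right)\right) = - 512 \left(68 + \left(\frac{2454}{2027} - \frac{2243}{1823}\right)\right) = - 512 \left(68 - \frac{72919}{3695221}\right) = \left(-512\right) \frac{251202109}{3695221} = - \frac{128615479808}{3695221} \approx -34806.0$)
$\frac{X}{-2567 + 2067} = - \frac{128615479808}{3695221 \left(-2567 + 2067\right)} = - \frac{128615479808}{3695221 \left(-500\right)} = \left(- \frac{128615479808}{3695221}\right) \left(- \frac{1}{500}\right) = \frac{32153869952}{461902625}$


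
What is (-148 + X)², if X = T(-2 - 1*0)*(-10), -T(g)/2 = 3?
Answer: 7744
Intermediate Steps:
T(g) = -6 (T(g) = -2*3 = -6)
X = 60 (X = -6*(-10) = 60)
(-148 + X)² = (-148 + 60)² = (-88)² = 7744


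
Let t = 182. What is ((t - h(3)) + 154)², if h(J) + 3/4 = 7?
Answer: 1739761/16 ≈ 1.0874e+5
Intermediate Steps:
h(J) = 25/4 (h(J) = -¾ + 7 = 25/4)
((t - h(3)) + 154)² = ((182 - 1*25/4) + 154)² = ((182 - 25/4) + 154)² = (703/4 + 154)² = (1319/4)² = 1739761/16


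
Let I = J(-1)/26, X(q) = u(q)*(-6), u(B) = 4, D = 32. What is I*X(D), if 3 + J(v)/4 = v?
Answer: 192/13 ≈ 14.769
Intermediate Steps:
J(v) = -12 + 4*v
X(q) = -24 (X(q) = 4*(-6) = -24)
I = -8/13 (I = (-12 + 4*(-1))/26 = (-12 - 4)*(1/26) = -16*1/26 = -8/13 ≈ -0.61539)
I*X(D) = -8/13*(-24) = 192/13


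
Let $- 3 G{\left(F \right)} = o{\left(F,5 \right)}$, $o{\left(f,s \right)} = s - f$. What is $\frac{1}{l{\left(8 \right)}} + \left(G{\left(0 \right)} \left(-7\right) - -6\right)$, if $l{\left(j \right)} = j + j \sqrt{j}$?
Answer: $\frac{2965}{168} + \frac{\sqrt{2}}{28} \approx 17.699$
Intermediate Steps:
$G{\left(F \right)} = - \frac{5}{3} + \frac{F}{3}$ ($G{\left(F \right)} = - \frac{5 - F}{3} = - \frac{5}{3} + \frac{F}{3}$)
$l{\left(j \right)} = j + j^{\frac{3}{2}}$
$\frac{1}{l{\left(8 \right)}} + \left(G{\left(0 \right)} \left(-7\right) - -6\right) = \frac{1}{8 + 8^{\frac{3}{2}}} + \left(\left(- \frac{5}{3} + \frac{1}{3} \cdot 0\right) \left(-7\right) - -6\right) = \frac{1}{8 + 16 \sqrt{2}} + \left(\left(- \frac{5}{3} + 0\right) \left(-7\right) + \left(-2 + 8\right)\right) = \frac{1}{8 + 16 \sqrt{2}} + \left(\left(- \frac{5}{3}\right) \left(-7\right) + 6\right) = \frac{1}{8 + 16 \sqrt{2}} + \left(\frac{35}{3} + 6\right) = \frac{1}{8 + 16 \sqrt{2}} + \frac{53}{3} = \frac{53}{3} + \frac{1}{8 + 16 \sqrt{2}}$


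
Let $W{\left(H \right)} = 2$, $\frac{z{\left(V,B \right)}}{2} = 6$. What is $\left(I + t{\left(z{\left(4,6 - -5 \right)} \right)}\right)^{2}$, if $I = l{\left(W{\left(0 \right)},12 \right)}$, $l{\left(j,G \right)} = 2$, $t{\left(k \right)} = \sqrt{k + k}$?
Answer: $28 + 8 \sqrt{6} \approx 47.596$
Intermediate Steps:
$z{\left(V,B \right)} = 12$ ($z{\left(V,B \right)} = 2 \cdot 6 = 12$)
$t{\left(k \right)} = \sqrt{2} \sqrt{k}$ ($t{\left(k \right)} = \sqrt{2 k} = \sqrt{2} \sqrt{k}$)
$I = 2$
$\left(I + t{\left(z{\left(4,6 - -5 \right)} \right)}\right)^{2} = \left(2 + \sqrt{2} \sqrt{12}\right)^{2} = \left(2 + \sqrt{2} \cdot 2 \sqrt{3}\right)^{2} = \left(2 + 2 \sqrt{6}\right)^{2}$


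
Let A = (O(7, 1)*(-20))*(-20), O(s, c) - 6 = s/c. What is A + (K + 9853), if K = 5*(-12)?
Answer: 14993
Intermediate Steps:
O(s, c) = 6 + s/c
A = 5200 (A = ((6 + 7/1)*(-20))*(-20) = ((6 + 7*1)*(-20))*(-20) = ((6 + 7)*(-20))*(-20) = (13*(-20))*(-20) = -260*(-20) = 5200)
K = -60
A + (K + 9853) = 5200 + (-60 + 9853) = 5200 + 9793 = 14993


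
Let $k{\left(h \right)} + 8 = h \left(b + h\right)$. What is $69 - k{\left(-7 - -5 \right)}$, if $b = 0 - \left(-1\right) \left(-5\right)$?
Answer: $63$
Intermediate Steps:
$b = -5$ ($b = 0 - 5 = -5$)
$k{\left(h \right)} = -8 + h \left(-5 + h\right)$
$69 - k{\left(-7 - -5 \right)} = 69 - \left(-8 + \left(-7 - -5\right)^{2} - 5 \left(-7 - -5\right)\right) = 69 - \left(-8 + \left(-7 + 5\right)^{2} - 5 \left(-7 + 5\right)\right) = 69 - \left(-8 + \left(-2\right)^{2} - -10\right) = 69 - \left(-8 + 4 + 10\right) = 69 - 6 = 63$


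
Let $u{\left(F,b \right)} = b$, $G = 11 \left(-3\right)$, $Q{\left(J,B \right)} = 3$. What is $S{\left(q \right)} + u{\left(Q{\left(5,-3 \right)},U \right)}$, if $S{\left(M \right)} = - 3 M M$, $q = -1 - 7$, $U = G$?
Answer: $-225$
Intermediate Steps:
$G = -33$
$U = -33$
$q = -8$
$S{\left(M \right)} = - 3 M^{2}$
$S{\left(q \right)} + u{\left(Q{\left(5,-3 \right)},U \right)} = - 3 \left(-8\right)^{2} - 33 = \left(-3\right) 64 - 33 = -192 - 33 = -225$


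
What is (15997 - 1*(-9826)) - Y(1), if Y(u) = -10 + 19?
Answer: 25814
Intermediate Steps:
Y(u) = 9
(15997 - 1*(-9826)) - Y(1) = (15997 - 1*(-9826)) - 1*9 = (15997 + 9826) - 9 = 25823 - 9 = 25814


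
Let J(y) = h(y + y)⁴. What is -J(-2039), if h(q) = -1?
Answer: -1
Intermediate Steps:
J(y) = 1 (J(y) = (-1)⁴ = 1)
-J(-2039) = -1*1 = -1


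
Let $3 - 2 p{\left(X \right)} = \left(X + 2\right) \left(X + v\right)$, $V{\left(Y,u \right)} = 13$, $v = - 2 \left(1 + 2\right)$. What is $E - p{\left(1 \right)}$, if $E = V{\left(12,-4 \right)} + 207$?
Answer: $211$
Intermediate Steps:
$v = -6$ ($v = \left(-2\right) 3 = -6$)
$E = 220$ ($E = 13 + 207 = 220$)
$p{\left(X \right)} = \frac{3}{2} - \frac{\left(-6 + X\right) \left(2 + X\right)}{2}$ ($p{\left(X \right)} = \frac{3}{2} - \frac{\left(X + 2\right) \left(X - 6\right)}{2} = \frac{3}{2} - \frac{\left(2 + X\right) \left(-6 + X\right)}{2} = \frac{3}{2} - \frac{\left(-6 + X\right) \left(2 + X\right)}{2}$)
$E - p{\left(1 \right)} = 220 - \left(\frac{15}{2} + 2 \cdot 1 - \frac{1^{2}}{2}\right) = 220 - \left(\frac{15}{2} + 2 - \frac{1}{2}\right) = 220 - 9 = 211$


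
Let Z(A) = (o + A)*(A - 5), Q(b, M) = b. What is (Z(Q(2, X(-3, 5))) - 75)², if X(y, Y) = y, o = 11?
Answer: 12996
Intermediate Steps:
Z(A) = (-5 + A)*(11 + A) (Z(A) = (11 + A)*(A - 5) = (11 + A)*(-5 + A) = (-5 + A)*(11 + A))
(Z(Q(2, X(-3, 5))) - 75)² = ((-55 + 2² + 6*2) - 75)² = ((-55 + 4 + 12) - 75)² = (-39 - 75)² = (-114)² = 12996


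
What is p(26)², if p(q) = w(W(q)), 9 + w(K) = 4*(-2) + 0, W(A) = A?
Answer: 289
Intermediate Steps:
w(K) = -17 (w(K) = -9 + (4*(-2) + 0) = -9 + (-8 + 0) = -9 - 8 = -17)
p(q) = -17
p(26)² = (-17)² = 289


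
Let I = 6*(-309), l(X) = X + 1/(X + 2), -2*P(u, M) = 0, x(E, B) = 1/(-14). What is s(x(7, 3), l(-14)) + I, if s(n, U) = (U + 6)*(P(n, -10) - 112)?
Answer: -2846/3 ≈ -948.67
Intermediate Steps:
x(E, B) = -1/14
P(u, M) = 0 (P(u, M) = -½*0 = 0)
l(X) = X + 1/(2 + X)
s(n, U) = -672 - 112*U (s(n, U) = (U + 6)*(0 - 112) = (6 + U)*(-112) = -672 - 112*U)
I = -1854
s(x(7, 3), l(-14)) + I = (-672 - 112*(1 + (-14)² + 2*(-14))/(2 - 14)) - 1854 = (-672 - 112*(1 + 196 - 28)/(-12)) - 1854 = (-672 - (-28)*169/3) - 1854 = (-672 - 112*(-169/12)) - 1854 = (-672 + 4732/3) - 1854 = 2716/3 - 1854 = -2846/3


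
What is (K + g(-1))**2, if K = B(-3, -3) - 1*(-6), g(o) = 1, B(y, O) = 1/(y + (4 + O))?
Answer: 169/4 ≈ 42.250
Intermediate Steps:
B(y, O) = 1/(4 + O + y)
K = 11/2 (K = 1/(4 - 3 - 3) - 1*(-6) = 1/(-2) + 6 = -1/2 + 6 = 11/2 ≈ 5.5000)
(K + g(-1))**2 = (11/2 + 1)**2 = (13/2)**2 = 169/4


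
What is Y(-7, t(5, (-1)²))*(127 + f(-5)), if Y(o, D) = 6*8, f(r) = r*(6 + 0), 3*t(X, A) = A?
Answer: 4656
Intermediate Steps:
t(X, A) = A/3
f(r) = 6*r (f(r) = r*6 = 6*r)
Y(o, D) = 48
Y(-7, t(5, (-1)²))*(127 + f(-5)) = 48*(127 + 6*(-5)) = 48*(127 - 30) = 48*97 = 4656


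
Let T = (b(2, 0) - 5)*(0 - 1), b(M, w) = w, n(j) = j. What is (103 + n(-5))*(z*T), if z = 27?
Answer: 13230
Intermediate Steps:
T = 5 (T = (0 - 5)*(0 - 1) = -5*(-1) = 5)
(103 + n(-5))*(z*T) = (103 - 5)*(27*5) = 98*135 = 13230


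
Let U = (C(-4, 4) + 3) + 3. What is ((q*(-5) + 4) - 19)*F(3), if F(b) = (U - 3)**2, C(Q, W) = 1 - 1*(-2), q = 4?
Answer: -1260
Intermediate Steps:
C(Q, W) = 3 (C(Q, W) = 1 + 2 = 3)
U = 9 (U = (3 + 3) + 3 = 6 + 3 = 9)
F(b) = 36 (F(b) = (9 - 3)**2 = 6**2 = 36)
((q*(-5) + 4) - 19)*F(3) = ((4*(-5) + 4) - 19)*36 = ((-20 + 4) - 19)*36 = (-16 - 19)*36 = -35*36 = -1260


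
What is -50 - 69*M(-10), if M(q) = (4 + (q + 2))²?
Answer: -1154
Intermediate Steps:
M(q) = (6 + q)² (M(q) = (4 + (2 + q))² = (6 + q)²)
-50 - 69*M(-10) = -50 - 69*(6 - 10)² = -50 - 69*(-4)² = -50 - 69*16 = -50 - 1104 = -1154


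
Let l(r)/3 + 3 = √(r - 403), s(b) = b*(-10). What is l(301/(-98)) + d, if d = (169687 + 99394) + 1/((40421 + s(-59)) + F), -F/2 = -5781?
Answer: 14145922257/52573 + 3*I*√79590/14 ≈ 2.6907e+5 + 60.454*I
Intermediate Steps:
F = 11562 (F = -2*(-5781) = 11562)
s(b) = -10*b
l(r) = -9 + 3*√(-403 + r) (l(r) = -9 + 3*√(r - 403) = -9 + 3*√(-403 + r))
d = 14146395414/52573 (d = (169687 + 99394) + 1/((40421 - 10*(-59)) + 11562) = 269081 + 1/((40421 + 590) + 11562) = 269081 + 1/(41011 + 11562) = 269081 + 1/52573 = 14146395414/52573 ≈ 2.6908e+5)
l(301/(-98)) + d = (-9 + 3*√(-403 + 301/(-98))) + 14146395414/52573 = (-9 + 3*√(-403 + 301*(-1/98))) + 14146395414/52573 = (-9 + 3*√(-403 - 43/14)) + 14146395414/52573 = (-9 + 3*√(-5685/14)) + 14146395414/52573 = (-9 + 3*(I*√79590/14)) + 14146395414/52573 = (-9 + 3*I*√79590/14) + 14146395414/52573 = 14145922257/52573 + 3*I*√79590/14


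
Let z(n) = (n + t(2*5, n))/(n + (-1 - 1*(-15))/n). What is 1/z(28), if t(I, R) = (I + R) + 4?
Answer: 57/140 ≈ 0.40714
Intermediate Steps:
t(I, R) = 4 + I + R
z(n) = (14 + 2*n)/(n + 14/n) (z(n) = (n + (4 + 2*5 + n))/(n + (-1 - 1*(-15))/n) = (n + (4 + 10 + n))/(n + (-1 + 15)/n) = (n + (14 + n))/(n + 14/n) = (14 + 2*n)/(n + 14/n))
1/z(28) = 1/(2*28*(7 + 28)/(14 + 28²)) = 1/(2*28*35/(14 + 784)) = 1/(2*28*35/798) = 1/(2*28*(1/798)*35) = 1/(140/57) = 57/140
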